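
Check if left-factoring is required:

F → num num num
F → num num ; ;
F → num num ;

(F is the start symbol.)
Left-factoring is needed when two productions for the same non-terminal
share a common prefix on the right-hand side.

Productions for F:
  F → num num num
  F → num num ; ;
  F → num num ;

Found common prefix 'num num' in productions for F

Answer: Yes, F has productions with common prefix 'num num'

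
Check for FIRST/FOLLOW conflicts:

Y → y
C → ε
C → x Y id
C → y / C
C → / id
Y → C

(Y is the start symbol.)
No FIRST/FOLLOW conflicts.

A FIRST/FOLLOW conflict occurs when a non-terminal N has a nullable alternative N → β (β ⇒* ε) and another alternative N → α with FIRST(α) ∩ FOLLOW(N) ≠ ∅: on such a lookahead the parser cannot decide between expanding α and letting N vanish via β.

Nullable non-terminals: C, Y.
FIRST sets used below: FIRST(C) = { '/', 'x', 'y', ε }

C: nullable alternative(s) C → ε; FOLLOW(C) = { $, 'id' }
  C → ε: FIRST \ {ε} = { } — this is the only nullable alternative, skip
  C → x Y id: FIRST \ {ε} = { 'x' } — disjoint from FOLLOW(C)
  C → y / C: FIRST \ {ε} = { 'y' } — disjoint from FOLLOW(C)
  C → / id: FIRST \ {ε} = { '/' } — disjoint from FOLLOW(C)

Y: nullable alternative(s) Y → C; FOLLOW(Y) = { $, 'id' }
  Y → y: FIRST \ {ε} = { 'y' } — disjoint from FOLLOW(Y)
  Y → C: FIRST \ {ε} = { '/', 'x', 'y' } — this is the only nullable alternative, skip

No FIRST/FOLLOW conflicts found.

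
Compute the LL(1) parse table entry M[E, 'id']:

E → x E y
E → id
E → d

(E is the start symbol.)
E → id

To find M[E, 'id'], we find productions for E where 'id' is in the predict set (PREDICT(N → α) = (FIRST(α) \ {ε}) ∪ (FOLLOW(N) if α ⇒* ε)).

E → x E y: PREDICT = { 'x' }
E → id: PREDICT = { 'id' }
  'id' is in predict set, so this production goes in M[E, 'id']
E → d: PREDICT = { 'd' }

M[E, 'id'] = E → id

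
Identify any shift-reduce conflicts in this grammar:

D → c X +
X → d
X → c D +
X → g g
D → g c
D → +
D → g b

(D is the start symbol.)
No shift-reduce conflicts

Augment with D' → D and build the canonical LR(0) collection (I0 = CLOSURE({[D' → . D]}), then GOTO on every symbol after a dot until no new states appear). It has 15 states:
  I0: { [D → . +], [D → . c X +], [D → . g b], [D → . g c], [D' → . D] }  — shift
  I1: { [D → + .] }  — reduce
  I2: { [D' → D .] }  — accept
  I3: { [D → c . X +], [X → . c D +], [X → . d], [X → . g g] }  — shift
  I4: { [D → g . b], [D → g . c] }  — shift
  I5: { [D → g b .] }  — reduce
  I6: { [D → g c .] }  — reduce
  I7: { [D → c X . +] }  — shift
  I8: { [D → . +], [D → . c X +], [D → . g b], [D → . g c], [X → c . D +] }  — shift
  I9: { [X → d .] }  — reduce
  I10: { [X → g . g] }  — shift
  I11: { [X → g g .] }  — reduce
  I12: { [X → c D . +] }  — shift
  I13: { [X → c D + .] }  — reduce
  I14: { [D → c X + .] }  — reduce

No state contains both a complete item and a shift item.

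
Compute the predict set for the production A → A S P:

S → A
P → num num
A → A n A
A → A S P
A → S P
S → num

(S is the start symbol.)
{ 'num' }

PREDICT(A → A S P) = (FIRST(RHS) \ {ε}) ∪ (FOLLOW(A) if ε ∈ FIRST(RHS), i.e. RHS ⇒* ε)
FIRST(A) = { 'num' }
FIRST(A S P) = { 'num' }
ε ∉ FIRST(A S P), so FOLLOW(A) is not added.
PREDICT(A → A S P) = { 'num' }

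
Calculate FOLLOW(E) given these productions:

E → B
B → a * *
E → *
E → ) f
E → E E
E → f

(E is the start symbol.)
E is the start symbol, so $ ∈ FOLLOW(E).
In E → E E: E is followed by E, add FIRST(E) \ {ε} = { ')', '*', 'a', 'f' }
In E → E E: E is at the end; this adds FOLLOW(E) to itself — nothing new

Taking the union: FOLLOW(E) = { $, ')', '*', 'a', 'f' }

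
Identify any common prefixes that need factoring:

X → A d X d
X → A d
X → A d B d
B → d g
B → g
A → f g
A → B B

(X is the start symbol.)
Left-factoring is needed when two productions for the same non-terminal
share a common prefix on the right-hand side.

Productions for X:
  X → A d X d
  X → A d
  X → A d B d
Productions for B:
  B → d g
  B → g
Productions for A:
  A → f g
  A → B B

Found common prefix 'A d' in productions for X

Answer: Yes, X has productions with common prefix 'A d'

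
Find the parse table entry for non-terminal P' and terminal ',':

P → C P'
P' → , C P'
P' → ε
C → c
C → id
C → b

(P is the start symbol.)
P' → , C P'

To find M[P', ','], we find productions for P' where ',' is in the predict set (PREDICT(N → α) = (FIRST(α) \ {ε}) ∪ (FOLLOW(N) if α ⇒* ε)).

Relevant sets:
  FOLLOW(P') = { $ }

P' → , C P': PREDICT = { ',' }
  ',' is in predict set, so this production goes in M[P', ',']
P' → ε: PREDICT = { $ }

M[P', ','] = P' → , C P'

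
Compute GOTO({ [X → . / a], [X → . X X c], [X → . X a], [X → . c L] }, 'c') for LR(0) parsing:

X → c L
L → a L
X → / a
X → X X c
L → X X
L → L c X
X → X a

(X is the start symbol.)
GOTO(I, 'c') = CLOSURE({ [A → αX.β] : [A → α.Xβ] ∈ I, X = 'c' })

Items with dot before 'c', with the dot advanced:
  [X → . c L] → [X → c . L]
Closure of the advanced items:
  [X → c . L] has the dot before L: add [L → . a L], [L → . X X], [L → . L c X]
  [L → . X X] has the dot before X: add [X → . c L], [X → . / a], [X → . X X c], [X → . X a]

GOTO = { [L → . L c X], [L → . X X], [L → . a L], [X → . / a], [X → . X X c], [X → . X a], [X → . c L], [X → c . L] }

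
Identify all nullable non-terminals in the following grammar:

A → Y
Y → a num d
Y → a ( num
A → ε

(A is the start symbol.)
{ 'A' }

A non-terminal is nullable if it can derive ε (the empty string): either it has an ε-production, or it has a production whose right-hand side consists entirely of nullable non-terminals.

ε-productions: A → ε
So A is immediately nullable.
No further non-terminal can be added: every production for the remaining non-terminals contains a terminal or a non-nullable non-terminal.
Nullable = { 'A' }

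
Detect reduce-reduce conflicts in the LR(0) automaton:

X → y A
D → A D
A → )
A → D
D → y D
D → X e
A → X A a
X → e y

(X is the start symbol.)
A reduce-reduce conflict occurs when an LR(0) state has two complete items [A → α .] and [B → β .] — both call for a reduction, and with no lookahead the parser cannot choose between them.

Augment with X' → X and build the canonical LR(0) collection (I0 = CLOSURE({[X' → . X]}), then GOTO on every symbol after a dot until no new states appear). It has 16 states:
  I0: { [X → . e y], [X → . y A], [X' → . X] }  — shift
  I1: { [X' → X .] }  — accept
  I2: { [X → e . y] }  — shift
  I3: { [A → . )], [A → . D], [A → . X A a], [D → . A D], [D → . X e], [D → . y D], [X → . e y], [X → . y A], [X → y . A] }  — shift
  I4: { [A → ) .] }  — reduce
  I5: { [A → . )], [A → . D], [A → . X A a], [D → . A D], [D → . X e], [D → . y D], [D → A . D], [X → . e y], [X → . y A], [X → y A .] }  — shift, reduce
  I6: { [A → D .] }  — reduce
  I7: { [A → . )], [A → . D], [A → . X A a], [A → X . A a], [D → . A D], [D → . X e], [D → . y D], [D → X . e], [X → . e y], [X → . y A] }  — shift
  I8: { [A → . )], [A → . D], [A → . X A a], [D → . A D], [D → . X e], [D → . y D], [D → y . D], [X → . e y], [X → . y A], [X → y . A] }  — shift
  I9: { [A → D .], [D → y D .] }  — 2 reduces
  I10: { [A → . )], [A → . D], [A → . X A a], [A → X A . a], [D → . A D], [D → . X e], [D → . y D], [D → A . D], [X → . e y], [X → . y A] }  — shift
  I11: { [D → X e .], [X → e . y] }  — shift, reduce
  I12: { [X → e y .] }  — reduce
  I13: { [A → . )], [A → . D], [A → . X A a], [D → . A D], [D → . X e], [D → . y D], [D → A . D], [X → . e y], [X → . y A] }  — shift
  I14: { [A → D .], [D → A D .] }  — 2 reduces
  I15: { [A → X A a .] }  — reduce

I9 contains complete items [A → D .], [D → y D .] — reduce-reduce conflict.
I14 contains complete items [A → D .], [D → A D .] — reduce-reduce conflict.

Answer: Yes — I9: [A → D .] vs [D → y D .]; I14: [A → D .] vs [D → A D .]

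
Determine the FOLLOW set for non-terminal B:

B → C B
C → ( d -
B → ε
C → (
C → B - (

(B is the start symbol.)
{ $, '-' }

B is the start symbol, so $ ∈ FOLLOW(B).
In B → C B: B is at the end; this adds FOLLOW(B) to itself — nothing new
In C → B - (: B is followed by '-' '(', add FIRST('-' '(') \ {ε} = { '-' }

Taking the union: FOLLOW(B) = { $, '-' }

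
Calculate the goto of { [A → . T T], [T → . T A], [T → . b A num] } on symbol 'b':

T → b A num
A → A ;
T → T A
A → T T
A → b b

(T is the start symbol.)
{ [A → . A ;], [A → . T T], [A → . b b], [T → . T A], [T → . b A num], [T → b . A num] }

GOTO(I, 'b') = CLOSURE({ [A → αX.β] : [A → α.Xβ] ∈ I, X = 'b' })

Items with dot before 'b', with the dot advanced:
  [T → . b A num] → [T → b . A num]
Closure of the advanced items:
  [T → b . A num] has the dot before A: add [A → . A ;], [A → . T T], [A → . b b]
  [A → . T T] has the dot before T: add [T → . b A num], [T → . T A]

GOTO = { [A → . A ;], [A → . T T], [A → . b b], [T → . T A], [T → . b A num], [T → b . A num] }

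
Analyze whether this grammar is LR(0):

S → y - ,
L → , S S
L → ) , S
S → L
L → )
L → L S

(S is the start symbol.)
A grammar is LR(0) if no state in the canonical LR(0) collection has:
  - both a shift item (dot before a terminal) and a complete item (shift-reduce conflict), or
  - two or more complete items (reduce-reduce conflict; the accept item [S' → S .] counts as a complete item here).

Augment with S' → S and build the canonical LR(0) collection (I0 = CLOSURE({[S' → . S]}), then GOTO on every symbol after a dot until no new states appear). It has 13 states:
  I0: { [L → . ) , S], [L → . )], [L → . , S S], [L → . L S], [S → . L], [S → . y - ,], [S' → . S] }  — shift
  I1: { [L → ) . , S], [L → ) .] }  — shift, reduce
  I2: { [L → , . S S], [L → . ) , S], [L → . )], [L → . , S S], [L → . L S], [S → . L], [S → . y - ,] }  — shift
  I3: { [L → . ) , S], [L → . )], [L → . , S S], [L → . L S], [L → L . S], [S → . L], [S → . y - ,], [S → L .] }  — shift, reduce
  I4: { [S' → S .] }  — accept
  I5: { [S → y . - ,] }  — shift
  I6: { [S → y - . ,] }  — shift
  I7: { [S → y - , .] }  — reduce
  I8: { [L → L S .] }  — reduce
  I9: { [L → , S . S], [L → . ) , S], [L → . )], [L → . , S S], [L → . L S], [S → . L], [S → . y - ,] }  — shift
  I10: { [L → , S S .] }  — reduce
  I11: { [L → ) , . S], [L → . ) , S], [L → . )], [L → . , S S], [L → . L S], [S → . L], [S → . y - ,] }  — shift
  I12: { [L → ) , S .] }  — reduce

Conflict in state I1:
  Shift-reduce conflict between [L → ) .] and [L → ) . , S]
So the grammar is NOT LR(0).

Answer: No. Shift-reduce conflict between [L → ) .] and [L → ) . , S]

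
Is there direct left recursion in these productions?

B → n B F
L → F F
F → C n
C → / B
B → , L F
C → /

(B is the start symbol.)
No direct left recursion

Direct left recursion occurs when N → N α for some non-terminal N (the right-hand side begins with the left-hand side itself).

B → n B F: starts with n
L → F F: starts with F
F → C n: starts with C
C → / B: starts with '/'
B → , L F: starts with ','
C → /: starts with '/'

No direct left recursion found.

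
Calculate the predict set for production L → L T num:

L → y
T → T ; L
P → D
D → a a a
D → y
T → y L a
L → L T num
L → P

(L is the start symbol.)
PREDICT(L → L T num) = (FIRST(RHS) \ {ε}) ∪ (FOLLOW(L) if ε ∈ FIRST(RHS), i.e. RHS ⇒* ε)
FIRST(L) = { 'a', 'y' }
FIRST(L T num) = { 'a', 'y' }
ε ∉ FIRST(L T num), so FOLLOW(L) is not added.
PREDICT(L → L T num) = { 'a', 'y' }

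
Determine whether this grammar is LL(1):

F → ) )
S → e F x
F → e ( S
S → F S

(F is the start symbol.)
A grammar is LL(1) if for each non-terminal N with multiple productions, the predict sets of those productions are pairwise disjoint, where PREDICT(N → α) = (FIRST(α) \ {ε}) ∪ (FOLLOW(N) if α ⇒* ε).

Relevant sets:
  FIRST(F) = { ')', 'e' }

For F:
  PREDICT(F → ')' ')') = { ')' }
  PREDICT(F → e '(' S) = { 'e' }
For S:
  PREDICT(S → e F x) = { 'e' }
  PREDICT(S → F S) = { ')', 'e' }

Conflict found: Predict set conflict for S: { 'e' }
The grammar is NOT LL(1).

Answer: No. Predict set conflict for S: { 'e' }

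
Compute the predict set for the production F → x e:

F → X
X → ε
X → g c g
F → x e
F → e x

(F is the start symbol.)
PREDICT(F → x e) = (FIRST(RHS) \ {ε}) ∪ (FOLLOW(F) if ε ∈ FIRST(RHS), i.e. RHS ⇒* ε)
FIRST(x e) = { 'x' }
ε ∉ FIRST(x e), so FOLLOW(F) is not added.
PREDICT(F → x e) = { 'x' }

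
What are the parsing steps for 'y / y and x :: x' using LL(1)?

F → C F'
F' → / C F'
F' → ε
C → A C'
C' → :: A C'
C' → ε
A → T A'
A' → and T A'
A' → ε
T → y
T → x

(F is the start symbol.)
Stack is shown with the top on the left.

Stack             Input               Action
--------------------------------------------
F $               y / y and x :: x $  output F → C F'
C F' $            y / y and x :: x $  output C → A C'
A C' F' $         y / y and x :: x $  output A → T A'
T A' C' F' $      y / y and x :: x $  output T → y
y A' C' F' $      y / y and x :: x $  match 'y'
A' C' F' $        / y and x :: x $    output A' → ε
C' F' $           / y and x :: x $    output C' → ε
F' $              / y and x :: x $    output F' → / C F'
/ C F' $          / y and x :: x $    match '/'
C F' $            y and x :: x $      output C → A C'
A C' F' $         y and x :: x $      output A → T A'
T A' C' F' $      y and x :: x $      output T → y
y A' C' F' $      y and x :: x $      match 'y'
A' C' F' $        and x :: x $        output A' → and T A'
and T A' C' F' $  and x :: x $        match 'and'
T A' C' F' $      x :: x $            output T → x
x A' C' F' $      x :: x $            match 'x'
A' C' F' $        :: x $              output A' → ε
C' F' $           :: x $              output C' → :: A C'
:: A C' F' $      :: x $              match '::'
A C' F' $         x $                 output A → T A'
T A' C' F' $      x $                 output T → x
x A' C' F' $      x $                 match 'x'
A' C' F' $        $                   output A' → ε
C' F' $           $                   output C' → ε
F' $              $                   output F' → ε
$                 $                   accept

The string is accepted.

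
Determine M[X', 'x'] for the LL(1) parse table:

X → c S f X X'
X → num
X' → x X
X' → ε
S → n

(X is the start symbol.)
To find M[X', 'x'], we find productions for X' where 'x' is in the predict set (PREDICT(N → α) = (FIRST(α) \ {ε}) ∪ (FOLLOW(N) if α ⇒* ε)).

Relevant sets:
  FOLLOW(X') = { $, 'x' }

X' → x X: PREDICT = { 'x' }
  'x' is in predict set, so this production goes in M[X', 'x']
X' → ε: PREDICT = { $, 'x' }
  'x' is in predict set, so this production goes in M[X', 'x']

M[X', 'x'] = X' → x X, X' → ε  (a multiply-defined cell — the grammar is not LL(1))

Answer: X' → x X, X' → ε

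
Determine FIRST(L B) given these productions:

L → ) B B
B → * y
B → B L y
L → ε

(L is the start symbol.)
FIRST sets of the non-terminals involved (from the grammar, by fixed-point iteration):
  FIRST(L) = { ')', ε }
  FIRST(B) = { '*' }

To compute FIRST(L B), process the symbols left to right:
Symbol L is a non-terminal. Add FIRST(L) \ {ε} = { ')' }
L is nullable (ε ∈ FIRST(L)), continue to the next symbol.
Symbol B is a non-terminal. Add FIRST(B) \ {ε} = { '*' }
B is not nullable (ε ∉ FIRST(B)), so stop here.
FIRST(L B) = { ')', '*' }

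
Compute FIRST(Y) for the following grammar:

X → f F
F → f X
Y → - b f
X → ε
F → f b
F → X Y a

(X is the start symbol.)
{ '-' }

To compute FIRST(Y), examine every production with Y on the left-hand side, reading each right-hand side left to right until a non-nullable symbol is reached.

From Y → - b f:
  - '-' is a terminal: add '-' and stop

Collecting: FIRST(Y) = { '-' }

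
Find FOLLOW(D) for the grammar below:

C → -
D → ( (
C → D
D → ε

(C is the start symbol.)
To compute FOLLOW(D), find every occurrence of D on a right-hand side N → α D β: add FIRST(β) \ {ε}, and if β is empty or nullable also add FOLLOW(N). Iterate to a fixed point.

In C → D: D is at the end, add FOLLOW(C)

The FOLLOW sets referred to above (computed the same way, to a fixed point):
  FOLLOW(C) = { $ }

Taking the union: FOLLOW(D) = { $ }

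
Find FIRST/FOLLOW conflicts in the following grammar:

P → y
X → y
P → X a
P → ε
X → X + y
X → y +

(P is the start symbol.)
No FIRST/FOLLOW conflicts.

Nullable non-terminals: P.
FIRST sets used below: FIRST(X) = { 'y' }

P: nullable alternative(s) P → ε; FOLLOW(P) = { $ }
  P → y: FIRST \ {ε} = { 'y' } — disjoint from FOLLOW(P)
  P → X a: FIRST \ {ε} = { 'y' } — disjoint from FOLLOW(P)
  P → ε: FIRST \ {ε} = { } — this is the only nullable alternative, skip

X has no nullable alternative, so no FIRST/FOLLOW check is needed there.

No FIRST/FOLLOW conflicts found.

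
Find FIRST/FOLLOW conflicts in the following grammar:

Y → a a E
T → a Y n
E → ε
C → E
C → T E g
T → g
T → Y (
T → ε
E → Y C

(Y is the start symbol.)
Nullable non-terminals: C, E, T.
FIRST sets used below: FIRST(E) = { 'a', ε }, FIRST(T) = { 'a', 'g', ε }, FIRST(Y) = { 'a' }

C: nullable alternative(s) C → E; FOLLOW(C) = { $, '(', 'a', 'g', 'n' }
  C → E: FIRST \ {ε} = { 'a' } — this is the only nullable alternative, skip
  C → T E g: FIRST \ {ε} = { 'a', 'g' } — overlaps FOLLOW(C) on { 'a', 'g' }: CONFLICT

E: nullable alternative(s) E → ε; FOLLOW(E) = { $, '(', 'a', 'g', 'n' }
  E → ε: FIRST \ {ε} = { } — this is the only nullable alternative, skip
  E → Y C: FIRST \ {ε} = { 'a' } — overlaps FOLLOW(E) on { 'a' }: CONFLICT

T: nullable alternative(s) T → ε; FOLLOW(T) = { 'a', 'g' }
  T → a Y n: FIRST \ {ε} = { 'a' } — overlaps FOLLOW(T) on { 'a' }: CONFLICT
  T → g: FIRST \ {ε} = { 'g' } — overlaps FOLLOW(T) on { 'g' }: CONFLICT
  T → Y (: FIRST \ {ε} = { 'a' } — overlaps FOLLOW(T) on { 'a' }: CONFLICT
  T → ε: FIRST \ {ε} = { } — this is the only nullable alternative, skip

Y has no nullable alternative, so no FIRST/FOLLOW check is needed there.

So the grammar has 5 FIRST/FOLLOW conflicts (marked CONFLICT above).

Answer: Yes. T → a Y n with FOLLOW(T) on { 'a' }; T → g with FOLLOW(T) on { 'g' }; T → Y '(' with FOLLOW(T) on { 'a' }; E → Y C with FOLLOW(E) on { 'a' }; C → T E g with FOLLOW(C) on { 'a', 'g' }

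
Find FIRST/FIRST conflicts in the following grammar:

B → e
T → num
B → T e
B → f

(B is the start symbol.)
No FIRST/FIRST conflicts.

FIRST sets of the non-terminals at (or reachable through a nullable prefix from) the front of some alternative:
  FIRST(T) = { 'num' }

Productions for B:
  B → e: FIRST = { 'e' }
  B → T e: FIRST = { 'num' }
  B → f: FIRST = { 'f' }
T has only one production, so no FIRST/FIRST conflict is possible there.

All alternatives of each non-terminal have pairwise disjoint FIRST sets.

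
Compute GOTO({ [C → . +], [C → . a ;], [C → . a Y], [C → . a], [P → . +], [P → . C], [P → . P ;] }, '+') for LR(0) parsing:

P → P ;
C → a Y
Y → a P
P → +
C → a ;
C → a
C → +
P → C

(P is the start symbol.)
GOTO(I, '+') = CLOSURE({ [A → αX.β] : [A → α.Xβ] ∈ I, X = '+' })

Items with dot before '+', with the dot advanced:
  [C → . +] → [C → + .]
  [P → . +] → [P → + .]
Closure adds nothing (no advanced item has the dot before a non-terminal).

GOTO = { [C → + .], [P → + .] }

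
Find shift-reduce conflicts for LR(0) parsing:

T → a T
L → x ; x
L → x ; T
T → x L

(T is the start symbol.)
A shift-reduce conflict occurs when an LR(0) state has both:
  - a complete (reduce) item [A → α .] (dot at the end), and
  - a shift item [B → β . c γ] (dot before a terminal).

Augment with T' → T and build the canonical LR(0) collection (I0 = CLOSURE({[T' → . T]}), then GOTO on every symbol after a dot until no new states appear). It has 10 states:
  I0: { [T → . a T], [T → . x L], [T' → . T] }  — shift
  I1: { [T' → T .] }  — accept
  I2: { [T → . a T], [T → . x L], [T → a . T] }  — shift
  I3: { [L → . x ; T], [L → . x ; x], [T → x . L] }  — shift
  I4: { [T → x L .] }  — reduce
  I5: { [L → x . ; T], [L → x . ; x] }  — shift
  I6: { [L → x ; . T], [L → x ; . x], [T → . a T], [T → . x L] }  — shift
  I7: { [L → x ; T .] }  — reduce
  I8: { [L → . x ; T], [L → . x ; x], [L → x ; x .], [T → x . L] }  — shift, reduce
  I9: { [T → a T .] }  — reduce

I8 contains reduce item [L → x ; x .] and shift items [L → . x ; T], [L → . x ; x] — shift-reduce conflict.

Answer: Yes — I8: [L → x ; x .] vs [L → . x ; T]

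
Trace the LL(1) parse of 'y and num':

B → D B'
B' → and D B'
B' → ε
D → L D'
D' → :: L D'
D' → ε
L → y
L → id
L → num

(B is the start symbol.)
LL(1) parsing maintains a stack (initially the start symbol over $) and the input. At each step: if the stack top is a terminal, match it against the current input token; if it is a non-terminal N, replace it with the RHS of M[N, lookahead] (the unique production whose predict set contains the lookahead).

Stack is shown with the top on the left.

Stack        Input        Action
--------------------------------
B $          y and num $  output B → D B'
D B' $       y and num $  output D → L D'
L D' B' $    y and num $  output L → y
y D' B' $    y and num $  match 'y'
D' B' $      and num $    output D' → ε
B' $         and num $    output B' → and D B'
and D B' $   and num $    match 'and'
D B' $       num $        output D → L D'
L D' B' $    num $        output L → num
num D' B' $  num $        match 'num'
D' B' $      $            output D' → ε
B' $         $            output B' → ε
$            $            accept

The string is accepted.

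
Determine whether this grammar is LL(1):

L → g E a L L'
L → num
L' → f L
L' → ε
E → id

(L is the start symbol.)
A grammar is LL(1) if for each non-terminal N with multiple productions, the predict sets of those productions are pairwise disjoint, where PREDICT(N → α) = (FIRST(α) \ {ε}) ∪ (FOLLOW(N) if α ⇒* ε).

Relevant sets:
  FOLLOW(L') = { $, 'f' }

For L:
  PREDICT(L → g E a L L') = { 'g' }
  PREDICT(L → num) = { 'num' }
For L':
  PREDICT(L' → f L) = { 'f' }
  PREDICT(L' → ε) = { $, 'f' }
E has a single production, so nothing to check there.

Conflict found: Predict set conflict for L': { 'f' }
The grammar is NOT LL(1).

Answer: No. Predict set conflict for L': { 'f' }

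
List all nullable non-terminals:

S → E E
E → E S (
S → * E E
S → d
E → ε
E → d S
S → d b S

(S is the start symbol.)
{ 'E', 'S' }

ε-productions: E → ε
So E is immediately nullable.
S → E E: every symbol on the right is nullable, so S is nullable too.
Every non-terminal is now nullable.
Nullable = { 'E', 'S' }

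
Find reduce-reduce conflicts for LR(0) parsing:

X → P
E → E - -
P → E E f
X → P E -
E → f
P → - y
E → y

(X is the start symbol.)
A reduce-reduce conflict occurs when an LR(0) state has two complete items [A → α .] and [B → β .] — both call for a reduction, and with no lookahead the parser cannot choose between them.

Augment with X' → X and build the canonical LR(0) collection (I0 = CLOSURE({[X' → . X]}), then GOTO on every symbol after a dot until no new states appear). It has 14 states:
  I0: { [E → . E - -], [E → . f], [E → . y], [P → . - y], [P → . E E f], [X → . P E -], [X → . P], [X' → . X] }  — shift
  I1: { [P → - . y] }  — shift
  I2: { [E → . E - -], [E → . f], [E → . y], [E → E . - -], [P → E . E f] }  — shift
  I3: { [E → . E - -], [E → . f], [E → . y], [X → P . E -], [X → P .] }  — shift, reduce
  I4: { [X' → X .] }  — accept
  I5: { [E → f .] }  — reduce
  I6: { [E → y .] }  — reduce
  I7: { [E → E . - -], [X → P E . -] }  — shift
  I8: { [E → E - . -], [X → P E - .] }  — shift, reduce
  I9: { [E → E - - .] }  — reduce
  I10: { [E → E - . -] }  — shift
  I11: { [E → E . - -], [P → E E . f] }  — shift
  I12: { [P → E E f .] }  — reduce
  I13: { [P → - y .] }  — reduce

No state contains more than one complete item.

Answer: No reduce-reduce conflicts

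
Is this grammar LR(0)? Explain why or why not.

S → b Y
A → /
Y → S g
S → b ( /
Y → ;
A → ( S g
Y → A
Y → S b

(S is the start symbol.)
A grammar is LR(0) if no state in the canonical LR(0) collection has:
  - both a shift item (dot before a terminal) and a complete item (shift-reduce conflict), or
  - two or more complete items (reduce-reduce conflict; the accept item [S' → S .] counts as a complete item here).

Augment with S' → S and build the canonical LR(0) collection (I0 = CLOSURE({[S' → . S]}), then GOTO on every symbol after a dot until no new states appear). It has 14 states:
  I0: { [S → . b ( /], [S → . b Y], [S' → . S] }  — shift
  I1: { [S' → S .] }  — accept
  I2: { [A → . ( S g], [A → . /], [S → . b ( /], [S → . b Y], [S → b . ( /], [S → b . Y], [Y → . ;], [Y → . A], [Y → . S b], [Y → . S g] }  — shift
  I3: { [A → ( . S g], [S → . b ( /], [S → . b Y], [S → b ( . /] }  — shift
  I4: { [A → / .] }  — reduce
  I5: { [Y → ; .] }  — reduce
  I6: { [Y → A .] }  — reduce
  I7: { [Y → S . b], [Y → S . g] }  — shift
  I8: { [S → b Y .] }  — reduce
  I9: { [Y → S b .] }  — reduce
  I10: { [Y → S g .] }  — reduce
  I11: { [S → b ( / .] }  — reduce
  I12: { [A → ( S . g] }  — shift
  I13: { [A → ( S g .] }  — reduce

Every state is either a pure shift/goto state or contains exactly one complete item and nothing to shift — no conflicts. The grammar is LR(0).

Answer: Yes, the grammar is LR(0)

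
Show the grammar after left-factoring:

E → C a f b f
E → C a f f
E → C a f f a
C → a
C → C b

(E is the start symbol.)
E → C a f E'
E' → b f
E' → f E''
E'' → ε
E'' → a
C → a
C → C b

Left-factoring transforms A → αβ₁ | αβ₂ into A → αA' and A' → β₁ | β₂
(α is the longest common prefix among the alternatives). Repeat until
no nonterminal has two alternatives with a common prefix.

Round 1: E has alternatives sharing prefix 'C a f'. Introduce E': E → C a f E'
  Add: E' → b f
  Add: E' → f
  Add: E' → f a

Round 2: E' has alternatives sharing prefix 'f'. Introduce E'': E' → f E''
  Add: E'' → ε
  Add: E'' → a

No remaining common prefixes — done.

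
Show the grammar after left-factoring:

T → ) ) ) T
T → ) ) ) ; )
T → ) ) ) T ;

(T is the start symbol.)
Left-factoring transforms A → αβ₁ | αβ₂ into A → αA' and A' → β₁ | β₂
(α is the longest common prefix among the alternatives). Repeat until
no nonterminal has two alternatives with a common prefix.

Round 1: T has alternatives sharing prefix ') ) )'. Introduce T': T → ) ) ) T'
  Add: T' → T
  Add: T' → ; )
  Add: T' → T ;

Round 2: T' has alternatives sharing prefix 'T'. Introduce T'': T' → T T''
  Add: T'' → ε
  Add: T'' → ;

No remaining common prefixes — done.

Resulting grammar:
T → ) ) ) T'
T' → T T''
T'' → ε
T'' → ;
T' → ; )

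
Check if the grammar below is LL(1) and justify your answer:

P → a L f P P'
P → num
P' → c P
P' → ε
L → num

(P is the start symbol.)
No. Predict set conflict for P': { 'c' }

A grammar is LL(1) if for each non-terminal N with multiple productions, the predict sets of those productions are pairwise disjoint, where PREDICT(N → α) = (FIRST(α) \ {ε}) ∪ (FOLLOW(N) if α ⇒* ε).

Relevant sets:
  FOLLOW(P') = { $, 'c' }

For P:
  PREDICT(P → a L f P P') = { 'a' }
  PREDICT(P → num) = { 'num' }
For P':
  PREDICT(P' → c P) = { 'c' }
  PREDICT(P' → ε) = { $, 'c' }
L has a single production, so nothing to check there.

Conflict found: Predict set conflict for P': { 'c' }
The grammar is NOT LL(1).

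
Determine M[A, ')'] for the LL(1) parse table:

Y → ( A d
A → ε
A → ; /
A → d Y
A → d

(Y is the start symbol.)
Empty (error entry)

To find M[A, ')'], we find productions for A where ')' is in the predict set (PREDICT(N → α) = (FIRST(α) \ {ε}) ∪ (FOLLOW(N) if α ⇒* ε)).

Relevant sets:
  FOLLOW(A) = { 'd' }

A → ε: PREDICT = { 'd' }
A → ; /: PREDICT = { ';' }
A → d Y: PREDICT = { 'd' }
A → d: PREDICT = { 'd' }

M[A, ')'] is empty (no production applies)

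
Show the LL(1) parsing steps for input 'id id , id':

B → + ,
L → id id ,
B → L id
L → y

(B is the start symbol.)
LL(1) parsing maintains a stack (initially the start symbol over $) and the input. At each step: if the stack top is a terminal, match it against the current input token; if it is a non-terminal N, replace it with the RHS of M[N, lookahead] (the unique production whose predict set contains the lookahead).

Stack is shown with the top on the left.

Stack         Input         Action
----------------------------------
B $           id id , id $  output B → L id
L id $        id id , id $  output L → id id ,
id id , id $  id id , id $  match 'id'
id , id $     id , id $     match 'id'
, id $        , id $        match ','
id $          id $          match 'id'
$             $             accept

The string is accepted.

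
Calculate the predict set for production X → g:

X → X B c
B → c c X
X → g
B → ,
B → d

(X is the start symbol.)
PREDICT(X → g) = (FIRST(RHS) \ {ε}) ∪ (FOLLOW(X) if ε ∈ FIRST(RHS), i.e. RHS ⇒* ε)
FIRST(g) = { 'g' }
ε ∉ FIRST(g), so FOLLOW(X) is not added.
PREDICT(X → g) = { 'g' }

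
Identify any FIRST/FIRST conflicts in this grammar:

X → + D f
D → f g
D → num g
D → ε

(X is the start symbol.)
No FIRST/FIRST conflicts.

A FIRST/FIRST conflict occurs when two productions N → α and N → β for the same non-terminal have FIRST(α) ∩ FIRST(β) ≠ ∅ (with ε ∈ FIRST of a nullable right-hand side, so two nullable alternatives also conflict).

Productions for D:
  D → f g: FIRST = { 'f' }
  D → num g: FIRST = { 'num' }
  D → ε: FIRST = { ε }
X has only one production, so no FIRST/FIRST conflict is possible there.

All alternatives of each non-terminal have pairwise disjoint FIRST sets.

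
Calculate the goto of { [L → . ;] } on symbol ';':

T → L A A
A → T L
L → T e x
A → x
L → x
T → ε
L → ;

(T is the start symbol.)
GOTO(I, ';') = CLOSURE({ [A → αX.β] : [A → α.Xβ] ∈ I, X = ';' })

Items with dot before ';', with the dot advanced:
  [L → . ;] → [L → ; .]
Closure adds nothing (no advanced item has the dot before a non-terminal).

GOTO = { [L → ; .] }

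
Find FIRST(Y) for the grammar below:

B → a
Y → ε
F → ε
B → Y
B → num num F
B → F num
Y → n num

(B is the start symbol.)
{ 'n', ε }

To compute FIRST(Y), examine every production with Y on the left-hand side, reading each right-hand side left to right until a non-nullable symbol is reached.

From Y → ε:
  - ε-production, so ε ∈ FIRST(Y)
From Y → n num:
  - n is a terminal: add 'n' and stop

Collecting: FIRST(Y) = { 'n', ε }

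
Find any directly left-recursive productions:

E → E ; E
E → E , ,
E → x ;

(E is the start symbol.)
Direct left recursion occurs when N → N α for some non-terminal N (the right-hand side begins with the left-hand side itself).

E → E ; E: LEFT RECURSIVE (starts with E)
E → E , ,: LEFT RECURSIVE (starts with E)
E → x ;: starts with x

The grammar has direct left recursion on: E.

Answer: Yes, E is left-recursive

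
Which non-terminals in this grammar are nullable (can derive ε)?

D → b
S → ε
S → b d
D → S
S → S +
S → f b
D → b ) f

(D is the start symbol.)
{ 'D', 'S' }

A non-terminal is nullable if it can derive ε (the empty string): either it has an ε-production, or it has a production whose right-hand side consists entirely of nullable non-terminals.

ε-productions: S → ε
So S is immediately nullable.
D → S: every symbol on the right is nullable, so D is nullable too.
Every non-terminal is now nullable.
Nullable = { 'D', 'S' }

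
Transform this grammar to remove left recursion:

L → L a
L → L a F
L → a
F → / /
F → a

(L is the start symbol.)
L → a L'
L' → a L'
L' → a F L'
L' → ε
F → / /
F → a

L is directly left-recursive. The standard transformation for
  A → A α₁ | ... | A α_m | β₁ | ... | β_n
is
  A  → β₁ A' | ... | β_n A'
  A' → α₁ A' | ... | α_m A' | ε

L → a becomes L → a L'
L → L a becomes L' → a L'
L → L a F becomes L' → a F L'
Add L' → ε

Productions for other non-terminals are unchanged:
  F → / /
  F → a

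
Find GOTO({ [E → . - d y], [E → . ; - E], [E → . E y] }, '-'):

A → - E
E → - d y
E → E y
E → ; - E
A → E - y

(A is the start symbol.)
GOTO(I, '-') = CLOSURE({ [A → αX.β] : [A → α.Xβ] ∈ I, X = '-' })

Items with dot before '-', with the dot advanced:
  [E → . - d y] → [E → - . d y]
Closure adds nothing (no advanced item has the dot before a non-terminal).

GOTO = { [E → - . d y] }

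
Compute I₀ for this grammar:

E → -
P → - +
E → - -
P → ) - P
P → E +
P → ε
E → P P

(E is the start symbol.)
{ [E → . - -], [E → . -], [E → . P P], [E' → . E], [P → . ) - P], [P → . - +], [P → . E +], [P → .] }

First, augment the grammar with E' → E
I₀ = CLOSURE({ [E' → . E] }):
  [E' → . E] has the dot before E: add [E → . -], [E → . - -], [E → . P P]
  [E → . P P] has the dot before P: add [P → . - +], [P → . ) - P], [P → . E +], [P → .]
No further items can be added.

I₀ = { [E → . - -], [E → . -], [E → . P P], [E' → . E], [P → . ) - P], [P → . - +], [P → . E +], [P → .] }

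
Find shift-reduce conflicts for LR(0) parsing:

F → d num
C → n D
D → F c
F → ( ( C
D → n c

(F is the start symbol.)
No shift-reduce conflicts

A shift-reduce conflict occurs when an LR(0) state has both:
  - a complete (reduce) item [A → α .] (dot at the end), and
  - a shift item [B → β . c γ] (dot before a terminal).

Augment with F' → F and build the canonical LR(0) collection (I0 = CLOSURE({[F' → . F]}), then GOTO on every symbol after a dot until no new states appear). It has 13 states:
  I0: { [F → . ( ( C], [F → . d num], [F' → . F] }  — shift
  I1: { [F → ( . ( C] }  — shift
  I2: { [F' → F .] }  — accept
  I3: { [F → d . num] }  — shift
  I4: { [F → d num .] }  — reduce
  I5: { [C → . n D], [F → ( ( . C] }  — shift
  I6: { [F → ( ( C .] }  — reduce
  I7: { [C → n . D], [D → . F c], [D → . n c], [F → . ( ( C], [F → . d num] }  — shift
  I8: { [C → n D .] }  — reduce
  I9: { [D → F . c] }  — shift
  I10: { [D → n . c] }  — shift
  I11: { [D → n c .] }  — reduce
  I12: { [D → F c .] }  — reduce

No state contains both a complete item and a shift item.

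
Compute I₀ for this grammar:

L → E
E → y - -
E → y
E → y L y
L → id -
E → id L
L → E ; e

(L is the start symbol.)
{ [E → . id L], [E → . y - -], [E → . y L y], [E → . y], [L → . E ; e], [L → . E], [L → . id -], [L' → . L] }

First, augment the grammar with L' → L
I₀ = CLOSURE({ [L' → . L] }):
  [L' → . L] has the dot before L: add [L → . E], [L → . id -], [L → . E ; e]
  [L → . E] has the dot before E: add [E → . y - -], [E → . y], [E → . y L y], [E → . id L]
No further items can be added.

I₀ = { [E → . id L], [E → . y - -], [E → . y L y], [E → . y], [L → . E ; e], [L → . E], [L → . id -], [L' → . L] }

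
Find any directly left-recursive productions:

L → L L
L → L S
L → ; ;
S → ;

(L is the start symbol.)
Yes, L is left-recursive

Direct left recursion occurs when N → N α for some non-terminal N (the right-hand side begins with the left-hand side itself).

L → L L: LEFT RECURSIVE (starts with L)
L → L S: LEFT RECURSIVE (starts with L)
L → ; ;: starts with ';'
S → ;: starts with ';'

The grammar has direct left recursion on: L.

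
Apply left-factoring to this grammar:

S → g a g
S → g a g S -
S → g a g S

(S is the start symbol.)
S → g a g S'
S' → ε
S' → S S''
S'' → -
S'' → ε

Left-factoring transforms A → αβ₁ | αβ₂ into A → αA' and A' → β₁ | β₂
(α is the longest common prefix among the alternatives). Repeat until
no nonterminal has two alternatives with a common prefix.

Round 1: S has alternatives sharing prefix 'g a g'. Introduce S': S → g a g S'
  Add: S' → ε
  Add: S' → S -
  Add: S' → S

Round 2: S' has alternatives sharing prefix 'S'. Introduce S'': S' → S S''
  Add: S'' → -
  Add: S'' → ε

No remaining common prefixes — done.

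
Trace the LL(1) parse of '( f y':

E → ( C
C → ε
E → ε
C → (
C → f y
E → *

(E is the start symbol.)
LL(1) parsing maintains a stack (initially the start symbol over $) and the input. At each step: if the stack top is a terminal, match it against the current input token; if it is a non-terminal N, replace it with the RHS of M[N, lookahead] (the unique production whose predict set contains the lookahead).

Stack is shown with the top on the left.

Stack  Input    Action
----------------------
E $    ( f y $  output E → ( C
( C $  ( f y $  match '('
C $    f y $    output C → f y
f y $  f y $    match 'f'
y $    y $      match 'y'
$      $        accept

The string is accepted.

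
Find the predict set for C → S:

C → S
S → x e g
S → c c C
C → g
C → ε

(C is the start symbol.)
PREDICT(C → S) = (FIRST(RHS) \ {ε}) ∪ (FOLLOW(C) if ε ∈ FIRST(RHS), i.e. RHS ⇒* ε)
FIRST(S) = { 'c', 'x' }
FIRST(S) = { 'c', 'x' }
ε ∉ FIRST(S), so FOLLOW(C) is not added.
PREDICT(C → S) = { 'c', 'x' }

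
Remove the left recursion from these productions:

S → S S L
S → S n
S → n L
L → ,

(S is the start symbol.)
S → n L S'
S' → S L S'
S' → n S'
S' → ε
L → ,

S is directly left-recursive. The standard transformation for
  A → A α₁ | ... | A α_m | β₁ | ... | β_n
is
  A  → β₁ A' | ... | β_n A'
  A' → α₁ A' | ... | α_m A' | ε

S → n L becomes S → n L S'
S → S S L becomes S' → S L S'
S → S n becomes S' → n S'
Add S' → ε

Productions for other non-terminals are unchanged:
  L → ,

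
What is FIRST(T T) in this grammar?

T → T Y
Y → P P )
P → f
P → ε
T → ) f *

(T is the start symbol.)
FIRST sets of the non-terminals involved (from the grammar, by fixed-point iteration):
  FIRST(T) = { ')' }

To compute FIRST(T T), process the symbols left to right:
Symbol T is a non-terminal. Add FIRST(T) \ {ε} = { ')' }
T is not nullable (ε ∉ FIRST(T)), so stop here.
FIRST(T T) = { ')' }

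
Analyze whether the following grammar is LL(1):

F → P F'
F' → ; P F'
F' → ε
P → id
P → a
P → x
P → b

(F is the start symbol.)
Yes, the grammar is LL(1).

A grammar is LL(1) if for each non-terminal N with multiple productions, the predict sets of those productions are pairwise disjoint, where PREDICT(N → α) = (FIRST(α) \ {ε}) ∪ (FOLLOW(N) if α ⇒* ε).

Relevant sets:
  FOLLOW(F') = { $ }

For F':
  PREDICT(F' → ';' P F') = { ';' }
  PREDICT(F' → ε) = { $ }
For P:
  PREDICT(P → id) = { 'id' }
  PREDICT(P → a) = { 'a' }
  PREDICT(P → x) = { 'x' }
  PREDICT(P → b) = { 'b' }
F has a single production, so nothing to check there.

All predict sets are disjoint. The grammar IS LL(1).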